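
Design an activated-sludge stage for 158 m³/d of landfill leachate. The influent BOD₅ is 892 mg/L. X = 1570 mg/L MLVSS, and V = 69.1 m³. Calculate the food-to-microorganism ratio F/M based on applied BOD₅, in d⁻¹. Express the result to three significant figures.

F/M = applied load / biomass = Q·S₀/(V·X) = 158 × 892 / (69.10 × 1570) = 1.299 d⁻¹.

F/M ≈ 1.30 d⁻¹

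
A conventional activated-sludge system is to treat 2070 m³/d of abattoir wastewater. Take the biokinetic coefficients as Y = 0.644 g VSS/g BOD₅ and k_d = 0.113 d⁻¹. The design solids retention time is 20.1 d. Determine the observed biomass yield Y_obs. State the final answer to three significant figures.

Observed yield with endogenous decay: Y_obs = Y / (1 + k_d·θ_c) = 0.644 / (1 + 0.113 × 20.1) = 0.644 / 3.271 = 0.1969 g VSS/g BOD₅.

Y_obs ≈ 0.197 g VSS/g BOD₅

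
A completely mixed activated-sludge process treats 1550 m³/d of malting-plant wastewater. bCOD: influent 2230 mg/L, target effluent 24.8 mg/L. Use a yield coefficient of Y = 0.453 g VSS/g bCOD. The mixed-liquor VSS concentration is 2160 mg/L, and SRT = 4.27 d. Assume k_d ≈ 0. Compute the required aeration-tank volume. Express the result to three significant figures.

V ≈ 3060 m³

Biomass mass balance (decay neglected): V·X = Y·Q·(S₀ − S)·θ_c, so V = 0.453 × 1550 × (2230 − 24.8) × 4.27 / 2160 = 3061 m³.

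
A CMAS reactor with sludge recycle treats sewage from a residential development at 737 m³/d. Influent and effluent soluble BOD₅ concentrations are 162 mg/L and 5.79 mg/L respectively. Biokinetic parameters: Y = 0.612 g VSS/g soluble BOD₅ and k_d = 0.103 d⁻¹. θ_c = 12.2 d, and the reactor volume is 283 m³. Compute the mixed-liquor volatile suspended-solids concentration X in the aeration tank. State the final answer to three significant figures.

X = Y·Q·ΔS·θ_c / [V·(1 + k_d θ_c)] = 0.612 × 737 × (162 − 5.79) × 12.2 / [283 × (1 + 0.103 × 12.2)] = 1346 mg/L.

X ≈ 1350 mg/L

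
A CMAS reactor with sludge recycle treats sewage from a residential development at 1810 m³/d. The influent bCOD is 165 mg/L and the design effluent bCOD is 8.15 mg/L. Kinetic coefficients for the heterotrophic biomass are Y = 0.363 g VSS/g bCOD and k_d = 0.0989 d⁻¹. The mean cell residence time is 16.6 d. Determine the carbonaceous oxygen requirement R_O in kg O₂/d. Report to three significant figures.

Correct the yield for decay: Y_obs = Y/(1 + k_d θ_c) = 0.363 / (1 + 0.0989 × 16.6) = 0.363 / 2.642 = 0.1374.
Q·(S₀ − S) = 1810 × (165 − 8.15) × 10⁻³ = 283.9 kg/d removed.
Net sludge production P_X = 0.1374 × 283.9 = 39.01 kg VSS/d.
R_O = Q·(S₀ − S) − 1.42·P_X = 283.9 − 1.42 × 39.01 = 228.5 kg O₂/d.

R_O ≈ 229 kg O₂/d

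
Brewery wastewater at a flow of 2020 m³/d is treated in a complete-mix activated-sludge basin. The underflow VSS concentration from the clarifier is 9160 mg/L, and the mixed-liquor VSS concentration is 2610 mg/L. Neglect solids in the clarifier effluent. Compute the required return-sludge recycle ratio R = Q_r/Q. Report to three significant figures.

R ≈ 0.398

R = Q_r/Q = X/(X_r − X) = 2610 / (9160 − 2610) = 0.3985.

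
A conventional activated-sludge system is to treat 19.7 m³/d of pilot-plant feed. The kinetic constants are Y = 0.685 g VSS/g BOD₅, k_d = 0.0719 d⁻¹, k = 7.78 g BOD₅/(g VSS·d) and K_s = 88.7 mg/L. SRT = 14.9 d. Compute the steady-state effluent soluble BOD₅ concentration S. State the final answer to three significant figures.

S ≈ 2.38 mg/L

For a completely mixed reactor with recycle the Lawrence–McCarty relation gives S = K_s·(1 + k_d·θ_c) / [θ_c·(Y·k − k_d) − 1] = 88.7 × (1 + 0.0719 × 14.9) / [14.9 × (0.685 × 7.78 − 0.0719) − 1] = 183.7 / 77.34 = 2.376 mg/L.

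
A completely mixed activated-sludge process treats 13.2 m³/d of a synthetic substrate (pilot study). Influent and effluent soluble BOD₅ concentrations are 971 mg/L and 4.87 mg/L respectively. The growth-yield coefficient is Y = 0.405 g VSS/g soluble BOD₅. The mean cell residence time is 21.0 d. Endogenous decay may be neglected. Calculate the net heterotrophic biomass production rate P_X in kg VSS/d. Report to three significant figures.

P_X ≈ 5.16 kg VSS/d

No decay correction is needed, so Y_obs = Y = 0.405.
ΔS = 971 − 4.87 = 966.1 mg/L, so the substrate removal rate is 13.2 × 966.1/1000 = 12.75 kg soluble BOD₅/d.
Biomass produced: P_X = Y_obs·Q·ΔS = 0.4050 × 12.75 ≈ 5.165 kg VSS/d.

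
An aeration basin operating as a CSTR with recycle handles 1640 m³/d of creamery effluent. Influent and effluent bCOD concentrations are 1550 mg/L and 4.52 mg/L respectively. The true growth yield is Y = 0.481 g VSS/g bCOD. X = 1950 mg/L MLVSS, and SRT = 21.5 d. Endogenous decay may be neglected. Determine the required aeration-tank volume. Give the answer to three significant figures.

V ≈ 13400 m³

With k_d = 0 the design equation reduces to V = Y Q (S₀−S) θ_c / X = 0.481 × 1640 × (1550 − 4.52) × 21.5 / 1950 = 13442 m³.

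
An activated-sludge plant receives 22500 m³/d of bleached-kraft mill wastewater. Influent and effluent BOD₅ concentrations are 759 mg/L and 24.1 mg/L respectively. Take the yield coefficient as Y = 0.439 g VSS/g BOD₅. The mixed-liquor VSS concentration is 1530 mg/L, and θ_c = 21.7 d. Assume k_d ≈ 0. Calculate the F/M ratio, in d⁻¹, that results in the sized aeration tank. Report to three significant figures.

V·X = Y·Q·ΔS·θ_c gives V = 0.439 × 22500 × (759 − 24.1) × 21.7 / 1530 = 102954 m³.
F/M = applied load / biomass = Q·S₀/(V·X) = 22500 × 759 / (102954 × 1530) = 0.1084 d⁻¹.

F/M ≈ 0.108 d⁻¹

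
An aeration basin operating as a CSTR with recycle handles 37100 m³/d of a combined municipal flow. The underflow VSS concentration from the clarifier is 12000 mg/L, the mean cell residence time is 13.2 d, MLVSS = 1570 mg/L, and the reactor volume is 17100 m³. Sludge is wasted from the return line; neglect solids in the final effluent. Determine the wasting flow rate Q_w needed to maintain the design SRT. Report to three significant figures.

Q_w = (V·X)/(θ_c X_r) = 17100 × 1570 / (13.2 × 12000) = 169.5 m³/d.

Q_w ≈ 169 m³/d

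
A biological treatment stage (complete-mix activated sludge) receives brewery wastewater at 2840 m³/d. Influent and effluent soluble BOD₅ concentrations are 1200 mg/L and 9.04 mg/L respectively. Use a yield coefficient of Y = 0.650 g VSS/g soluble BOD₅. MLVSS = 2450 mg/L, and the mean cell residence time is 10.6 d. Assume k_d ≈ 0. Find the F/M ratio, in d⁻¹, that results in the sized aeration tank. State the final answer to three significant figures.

Biomass mass balance (decay neglected): V·X = Y·Q·(S₀ − S)·θ_c, so V = 0.650 × 2840 × (1200 − 9.04) × 10.6 / 2450 = 9512 m³.
Food-to-microorganism ratio F/M = Q S₀ / (V X) = 2840 × 1200 / (9512 × 2450) = 0.1462 d⁻¹.

F/M ≈ 0.146 d⁻¹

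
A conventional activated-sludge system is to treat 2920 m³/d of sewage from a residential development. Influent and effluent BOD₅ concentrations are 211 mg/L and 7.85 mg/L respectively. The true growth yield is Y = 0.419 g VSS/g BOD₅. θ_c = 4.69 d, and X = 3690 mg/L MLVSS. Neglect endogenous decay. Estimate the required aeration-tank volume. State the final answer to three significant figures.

Biomass mass balance (decay neglected): V·X = Y·Q·(S₀ − S)·θ_c, so V = 0.419 × 2920 × (211 − 7.85) × 4.69 / 3690 = 315.9 m³.

V ≈ 316 m³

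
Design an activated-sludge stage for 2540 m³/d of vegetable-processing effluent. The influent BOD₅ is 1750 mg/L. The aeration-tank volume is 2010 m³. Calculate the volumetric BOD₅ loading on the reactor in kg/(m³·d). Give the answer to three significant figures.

L_v = Q S₀ / V = 2540 × 1750 × 10⁻³ / 2010 = 2.211 kg/(m³·d).

L_v ≈ 2.21 kg BOD₅/(m³·d)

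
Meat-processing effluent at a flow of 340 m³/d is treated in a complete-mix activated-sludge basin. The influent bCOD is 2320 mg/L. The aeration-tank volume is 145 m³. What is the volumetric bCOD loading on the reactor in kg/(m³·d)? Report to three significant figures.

L_v ≈ 5.44 kg bCOD/(m³·d)

L_v = Q S₀ / V = 340 × 2320 × 10⁻³ / 145.0 = 5.440 kg/(m³·d).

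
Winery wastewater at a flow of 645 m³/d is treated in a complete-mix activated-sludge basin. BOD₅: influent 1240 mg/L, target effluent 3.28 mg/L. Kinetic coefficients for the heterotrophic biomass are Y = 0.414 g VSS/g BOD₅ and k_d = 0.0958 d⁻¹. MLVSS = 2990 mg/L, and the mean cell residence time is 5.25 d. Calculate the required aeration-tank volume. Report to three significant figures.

From the SRT design equation V = Y Q (S₀−S) θ_c / [X (1 + k_d θ_c)] = 0.414 × 645 × (1240 − 3.28) × 5.25 / [2990 × (1 + 0.0958 × 5.25)] = 1.73×10^6 / 4494 = 385.8 m³.

V ≈ 386 m³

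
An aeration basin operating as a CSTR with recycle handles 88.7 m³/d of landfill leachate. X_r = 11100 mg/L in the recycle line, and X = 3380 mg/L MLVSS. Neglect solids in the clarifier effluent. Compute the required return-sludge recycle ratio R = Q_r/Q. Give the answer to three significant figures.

R ≈ 0.438

Solids balance on the clarifier gives (1+R)X = R·X_r, so R = X/(X_r − X) = 3380 / (11100 − 3380) = 0.4378.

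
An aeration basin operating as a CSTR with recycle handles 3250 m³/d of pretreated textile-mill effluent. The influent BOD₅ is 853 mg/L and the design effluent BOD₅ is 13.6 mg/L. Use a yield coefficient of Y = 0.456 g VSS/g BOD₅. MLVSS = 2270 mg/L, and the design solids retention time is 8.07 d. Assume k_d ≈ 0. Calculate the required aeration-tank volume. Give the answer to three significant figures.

V ≈ 4420 m³

Biomass mass balance (decay neglected): V·X = Y·Q·(S₀ − S)·θ_c, so V = 0.456 × 3250 × (853 − 13.6) × 8.07 / 2270 = 4422 m³.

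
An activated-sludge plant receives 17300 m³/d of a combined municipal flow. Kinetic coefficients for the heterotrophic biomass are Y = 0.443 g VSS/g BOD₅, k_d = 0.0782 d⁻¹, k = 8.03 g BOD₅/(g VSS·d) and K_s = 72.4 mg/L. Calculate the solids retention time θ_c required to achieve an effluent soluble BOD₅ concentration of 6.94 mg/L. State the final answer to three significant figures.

θ_c ≈ 4.29 d

From 1/θ_c = Y·k·S/(K_s + S) − k_d: Y·k·S/(K_s+S) = 0.443 × 8.03 × 6.94 / (72.4 + 6.94) = 0.3112 d⁻¹.
1/θ_c = 0.3112 − 0.0782 = 0.2330 d⁻¹, so θ_c = 4.293 d.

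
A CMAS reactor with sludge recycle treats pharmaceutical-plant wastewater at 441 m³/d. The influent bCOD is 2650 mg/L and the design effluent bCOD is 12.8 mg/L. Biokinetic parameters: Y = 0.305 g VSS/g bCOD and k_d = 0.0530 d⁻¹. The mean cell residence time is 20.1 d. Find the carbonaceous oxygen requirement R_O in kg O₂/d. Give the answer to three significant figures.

Observed yield with endogenous decay: Y_obs = Y / (1 + k_d·θ_c) = 0.305 / (1 + 0.0530 × 20.1) = 0.305 / 2.065 = 0.1477 g VSS/g bCOD.
Q·(S₀ − S) = 441 × (2650 − 12.8) × 10⁻³ = 1163 kg/d removed.
P_X = Y_obs·Q·(S₀ − S) = 0.1477 × 1163 = 171.8 kg VSS/d.
R_O = Q·ΔS − 1.42 P_X = 1163 − 243.9 = 919.1 kg O₂/d.

R_O ≈ 919 kg O₂/d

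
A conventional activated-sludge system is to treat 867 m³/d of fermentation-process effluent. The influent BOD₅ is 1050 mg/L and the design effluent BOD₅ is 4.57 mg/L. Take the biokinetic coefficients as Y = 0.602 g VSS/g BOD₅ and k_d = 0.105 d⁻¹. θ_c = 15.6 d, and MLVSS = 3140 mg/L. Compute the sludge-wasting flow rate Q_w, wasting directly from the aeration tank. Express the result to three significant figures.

Q_w ≈ 65.9 m³/d

Steady-state biomass mass balance: V·X·(1 + k_d·θ_c) = Y·Q·(S₀ − S)·θ_c, so V = 0.602 × 867 × (1050 − 4.57) × 15.6 / [3140 × (1 + 0.105 × 15.6)] = 8.51×10^6 / 8283 = 1028 m³.
Wasting from the aeration tank: Q_w = V / θ_c = 1028 / 15.6 = 65.87 m³/d.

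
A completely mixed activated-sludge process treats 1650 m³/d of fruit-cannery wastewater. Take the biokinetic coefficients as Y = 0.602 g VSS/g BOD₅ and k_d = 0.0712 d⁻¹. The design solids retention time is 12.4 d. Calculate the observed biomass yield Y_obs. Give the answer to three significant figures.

Y_obs ≈ 0.320 g VSS/g BOD₅

Observed yield with endogenous decay: Y_obs = Y / (1 + k_d·θ_c) = 0.602 / (1 + 0.0712 × 12.4) = 0.602 / 1.883 = 0.3197 g VSS/g BOD₅.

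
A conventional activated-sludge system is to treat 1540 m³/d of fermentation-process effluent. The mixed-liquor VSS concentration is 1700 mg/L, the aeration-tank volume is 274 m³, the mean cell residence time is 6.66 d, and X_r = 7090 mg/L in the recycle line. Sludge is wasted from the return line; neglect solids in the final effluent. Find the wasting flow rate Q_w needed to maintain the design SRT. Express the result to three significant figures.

θ_c = V·X/(Q_w·X_r) when wasting from the recycle, so Q_w = V·X/(θ_c·X_r) = 274.0 × 1700 / (6.66 × 7090) = 9.865 m³/d.

Q_w ≈ 9.86 m³/d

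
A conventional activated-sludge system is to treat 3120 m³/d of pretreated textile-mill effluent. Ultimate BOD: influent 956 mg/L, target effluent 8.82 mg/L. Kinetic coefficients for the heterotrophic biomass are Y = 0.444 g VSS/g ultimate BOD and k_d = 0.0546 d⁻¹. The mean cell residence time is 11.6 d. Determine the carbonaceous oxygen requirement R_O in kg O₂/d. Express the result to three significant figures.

R_O ≈ 1810 kg O₂/d

Observed yield with endogenous decay: Y_obs = Y / (1 + k_d·θ_c) = 0.444 / (1 + 0.0546 × 11.6) = 0.444 / 1.633 = 0.2718 g VSS/g ultimate BOD.
Substrate removed = Q·(S₀ − S) = 3120 m³/d × (956 − 8.82) g/m³ = 2.96×10^6 g/d = 2955 kg/d.
Biomass synthesised: P_X = Y_obs × 2955 = 803.3 kg VSS/d.
Carbonaceous O₂ demand = substrate oxidised − cell-mass equivalent = 2955 − 1.42 × 803.3 = 1814 kg O₂/d.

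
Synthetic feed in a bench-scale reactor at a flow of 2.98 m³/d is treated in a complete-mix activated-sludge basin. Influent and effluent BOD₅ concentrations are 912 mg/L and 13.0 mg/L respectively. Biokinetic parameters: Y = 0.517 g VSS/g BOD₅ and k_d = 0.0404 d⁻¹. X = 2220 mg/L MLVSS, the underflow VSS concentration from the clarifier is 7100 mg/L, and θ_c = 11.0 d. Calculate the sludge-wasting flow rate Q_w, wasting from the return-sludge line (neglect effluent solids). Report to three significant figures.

Q_w ≈ 0.135 m³/d

From the SRT design equation V = Y Q (S₀−S) θ_c / [X (1 + k_d θ_c)] = 0.517 × 2.98 × (912 − 13.0) × 11.0 / [2220 × (1 + 0.0404 × 11.0)] = 1.52×10^4 / 3207 = 4.751 m³.
Wasting from the return line (neglecting effluent solids): Q_w = V·X / (θ_c·X_r) = 4.751 × 2220 / (11.0 × 7100) = 0.1351 m³/d.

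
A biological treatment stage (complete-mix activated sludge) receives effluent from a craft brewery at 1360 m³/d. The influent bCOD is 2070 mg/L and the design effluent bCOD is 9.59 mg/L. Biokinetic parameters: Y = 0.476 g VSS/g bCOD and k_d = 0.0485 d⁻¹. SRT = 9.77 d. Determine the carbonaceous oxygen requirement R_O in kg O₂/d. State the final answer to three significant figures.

The observed yield is Y_obs = Y/(1 + k_d·θ_c) = 0.476 / (1 + 0.0485 × 9.77) = 0.476 / 1.474 = 0.3230 g VSS per g bCOD removed.
Substrate removed = Q·(S₀ − S) = 1360 m³/d × (2070 − 9.59) g/m³ = 2.8×10^6 g/d = 2802 kg/d.
P_X = Y_obs·Q·(S₀ − S) = 0.3230 × 2802 = 905.0 kg VSS/d.
Carbonaceous O₂ demand = substrate oxidised − cell-mass equivalent = 2802 − 1.42 × 905.0 = 1517 kg O₂/d.

R_O ≈ 1520 kg O₂/d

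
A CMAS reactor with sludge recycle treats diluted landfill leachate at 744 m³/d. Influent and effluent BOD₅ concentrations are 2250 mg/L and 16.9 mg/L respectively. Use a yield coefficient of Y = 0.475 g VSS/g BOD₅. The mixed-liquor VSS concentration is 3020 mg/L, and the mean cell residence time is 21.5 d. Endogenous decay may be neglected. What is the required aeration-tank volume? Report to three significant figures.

V ≈ 5620 m³

Biomass mass balance (decay neglected): V·X = Y·Q·(S₀ − S)·θ_c, so V = 0.475 × 744 × (2250 − 16.9) × 21.5 / 3020 = 5618 m³.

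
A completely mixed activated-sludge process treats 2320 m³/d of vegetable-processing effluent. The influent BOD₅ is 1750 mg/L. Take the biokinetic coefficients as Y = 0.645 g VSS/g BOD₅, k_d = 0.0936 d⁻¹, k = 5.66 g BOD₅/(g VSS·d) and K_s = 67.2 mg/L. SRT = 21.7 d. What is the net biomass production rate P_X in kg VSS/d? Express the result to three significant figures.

For a completely mixed reactor with recycle the Lawrence–McCarty relation gives S = K_s·(1 + k_d·θ_c) / [θ_c·(Y·k − k_d) − 1] = 67.2 × (1 + 0.0936 × 21.7) / [21.7 × (0.645 × 5.66 − 0.0936) − 1] = 203.7 / 76.19 = 2.673 mg/L.
Correct the yield for decay: Y_obs = Y/(1 + k_d θ_c) = 0.645 / (1 + 0.0936 × 21.7) = 0.645 / 3.031 = 0.2128.
Substrate removed = Q·(S₀ − S) = 2320 m³/d × (1750 − 2.67) g/m³ = 4.05×10^6 g/d = 4054 kg/d.
Net biomass production P_X = Y_obs × Q·(S₀ − S) = 0.2128 × 4054 = 862.6 kg VSS/d.

P_X ≈ 863 kg VSS/d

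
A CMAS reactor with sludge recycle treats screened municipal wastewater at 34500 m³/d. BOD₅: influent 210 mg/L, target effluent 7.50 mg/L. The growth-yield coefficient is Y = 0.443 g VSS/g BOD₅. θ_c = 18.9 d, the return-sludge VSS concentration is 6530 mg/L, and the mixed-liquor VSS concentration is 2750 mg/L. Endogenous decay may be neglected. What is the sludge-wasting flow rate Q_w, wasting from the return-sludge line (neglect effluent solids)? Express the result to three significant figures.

Q_w ≈ 474 m³/d

V·X = Y·Q·ΔS·θ_c gives V = 0.443 × 34500 × (210 − 7.50) × 18.9 / 2750 = 21270 m³.
Wasting from the return line (neglecting effluent solids): Q_w = V·X / (θ_c·X_r) = 21270 × 2750 / (18.9 × 6530) = 474.0 m³/d.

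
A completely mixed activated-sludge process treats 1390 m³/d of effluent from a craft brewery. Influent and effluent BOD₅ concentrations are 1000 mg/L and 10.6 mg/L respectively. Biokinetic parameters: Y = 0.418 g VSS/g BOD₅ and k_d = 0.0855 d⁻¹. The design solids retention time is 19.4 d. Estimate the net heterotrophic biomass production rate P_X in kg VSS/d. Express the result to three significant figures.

P_X ≈ 216 kg VSS/d

The observed yield is Y_obs = Y/(1 + k_d·θ_c) = 0.418 / (1 + 0.0855 × 19.4) = 0.418 / 2.659 = 0.1572 g VSS per g BOD₅ removed.
Q·(S₀ − S) = 1390 × (1000 − 10.6) × 10⁻³ = 1375 kg/d removed.
Net biomass production P_X = Y_obs × Q·(S₀ − S) = 0.1572 × 1375 = 216.2 kg VSS/d.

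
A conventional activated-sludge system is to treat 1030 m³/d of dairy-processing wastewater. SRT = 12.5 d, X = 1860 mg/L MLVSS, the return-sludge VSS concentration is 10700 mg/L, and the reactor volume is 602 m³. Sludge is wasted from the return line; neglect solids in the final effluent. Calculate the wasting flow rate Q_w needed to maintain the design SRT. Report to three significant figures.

Wasting from the return line (neglecting effluent solids): Q_w = V·X / (θ_c·X_r) = 602.0 × 1860 / (12.5 × 10700) = 8.372 m³/d.

Q_w ≈ 8.37 m³/d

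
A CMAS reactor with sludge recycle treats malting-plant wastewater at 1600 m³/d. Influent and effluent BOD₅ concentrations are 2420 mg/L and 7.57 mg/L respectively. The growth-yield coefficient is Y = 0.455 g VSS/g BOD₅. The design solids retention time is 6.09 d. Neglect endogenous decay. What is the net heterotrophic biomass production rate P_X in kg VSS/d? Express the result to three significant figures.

P_X ≈ 1760 kg VSS/d

Since k_d ≈ 0, Y_obs = Y = 0.455 g VSS/g BOD₅.
ΔS = 2420 − 7.57 = 2412 mg/L, so the substrate removal rate is 1600 × 2412/1000 = 3860 kg BOD₅/d.
Net biomass production P_X = Y_obs × Q·(S₀ − S) = 0.4550 × 3860 = 1756 kg VSS/d.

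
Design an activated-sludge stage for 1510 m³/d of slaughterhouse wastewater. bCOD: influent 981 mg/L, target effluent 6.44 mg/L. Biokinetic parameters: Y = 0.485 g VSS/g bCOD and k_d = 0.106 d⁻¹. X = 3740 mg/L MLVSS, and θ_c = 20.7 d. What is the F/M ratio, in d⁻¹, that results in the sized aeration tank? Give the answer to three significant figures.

From the SRT design equation V = Y Q (S₀−S) θ_c / [X (1 + k_d θ_c)] = 0.485 × 1510 × (981 − 6.44) × 20.7 / [3740 × (1 + 0.106 × 20.7)] = 1.48×10^7 / 11946 = 1237 m³.
F/M = applied load / biomass = Q·S₀/(V·X) = 1510 × 981 / (1237 × 3740) = 0.3203 d⁻¹.

F/M ≈ 0.320 d⁻¹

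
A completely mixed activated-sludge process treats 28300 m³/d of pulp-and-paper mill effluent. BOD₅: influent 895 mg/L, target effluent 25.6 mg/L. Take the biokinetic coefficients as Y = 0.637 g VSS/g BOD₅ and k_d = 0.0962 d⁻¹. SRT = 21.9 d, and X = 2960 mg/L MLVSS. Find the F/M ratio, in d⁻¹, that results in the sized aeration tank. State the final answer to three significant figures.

Steady-state biomass mass balance: V·X·(1 + k_d·θ_c) = Y·Q·(S₀ − S)·θ_c, so V = 0.637 × 28300 × (895 − 25.6) × 21.9 / [2960 × (1 + 0.0962 × 21.9)] = 3.43×10^8 / 9196 = 37324 m³.
Food-to-microorganism ratio F/M = Q S₀ / (V X) = 28300 × 895 / (37324 × 2960) = 0.2293 d⁻¹.

F/M ≈ 0.229 d⁻¹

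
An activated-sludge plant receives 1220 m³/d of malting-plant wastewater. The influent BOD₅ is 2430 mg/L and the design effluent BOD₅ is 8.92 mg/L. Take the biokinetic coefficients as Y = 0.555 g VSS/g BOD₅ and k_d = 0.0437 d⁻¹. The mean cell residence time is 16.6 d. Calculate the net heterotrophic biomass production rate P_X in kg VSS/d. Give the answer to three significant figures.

P_X ≈ 950 kg VSS/d

Correct the yield for decay: Y_obs = Y/(1 + k_d θ_c) = 0.555 / (1 + 0.0437 × 16.6) = 0.555 / 1.725 = 0.3217.
Q·(S₀ − S) = 1220 × (2430 − 8.92) × 10⁻³ = 2954 kg/d removed.
Biomass produced: P_X = Y_obs·Q·ΔS = 0.3217 × 2954 ≈ 950.1 kg VSS/d.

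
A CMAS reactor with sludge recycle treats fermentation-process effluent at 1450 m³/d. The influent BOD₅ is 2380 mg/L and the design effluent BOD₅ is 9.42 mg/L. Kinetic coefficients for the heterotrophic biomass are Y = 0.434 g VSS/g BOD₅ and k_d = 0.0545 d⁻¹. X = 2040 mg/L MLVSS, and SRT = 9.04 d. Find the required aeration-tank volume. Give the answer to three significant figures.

V ≈ 4430 m³

Steady-state biomass mass balance: V·X·(1 + k_d·θ_c) = Y·Q·(S₀ − S)·θ_c, so V = 0.434 × 1450 × (2380 − 9.42) × 9.04 / [2040 × (1 + 0.0545 × 9.04)] = 1.35×10^7 / 3045 = 4429 m³.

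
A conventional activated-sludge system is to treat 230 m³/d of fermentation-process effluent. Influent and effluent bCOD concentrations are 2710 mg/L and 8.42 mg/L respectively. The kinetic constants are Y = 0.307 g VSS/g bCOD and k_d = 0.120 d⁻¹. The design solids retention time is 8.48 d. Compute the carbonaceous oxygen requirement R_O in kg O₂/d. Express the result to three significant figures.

Correct the yield for decay: Y_obs = Y/(1 + k_d θ_c) = 0.307 / (1 + 0.120 × 8.48) = 0.307 / 2.018 = 0.1522.
Substrate removed = Q·(S₀ − S) = 230 m³/d × (2710 − 8.42) g/m³ = 6.21×10^5 g/d = 621.4 kg/d.
Net sludge production P_X = 0.1522 × 621.4 = 94.55 kg VSS/d.
R_O = Q·ΔS − 1.42 P_X = 621.4 − 134.3 = 487.1 kg O₂/d.

R_O ≈ 487 kg O₂/d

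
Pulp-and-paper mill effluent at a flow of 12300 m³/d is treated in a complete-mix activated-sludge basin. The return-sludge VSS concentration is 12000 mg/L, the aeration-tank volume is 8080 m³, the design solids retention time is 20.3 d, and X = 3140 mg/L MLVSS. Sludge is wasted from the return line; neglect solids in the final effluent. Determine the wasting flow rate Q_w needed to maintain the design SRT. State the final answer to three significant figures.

Q_w ≈ 104 m³/d

Q_w = (V·X)/(θ_c X_r) = 8080 × 3140 / (20.3 × 12000) = 104.2 m³/d.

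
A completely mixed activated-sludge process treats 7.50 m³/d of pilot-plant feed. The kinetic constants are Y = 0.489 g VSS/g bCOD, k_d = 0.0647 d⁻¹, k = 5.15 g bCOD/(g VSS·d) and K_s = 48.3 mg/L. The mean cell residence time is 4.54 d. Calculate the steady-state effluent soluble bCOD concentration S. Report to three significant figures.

S ≈ 6.16 mg/L

From the Monod/SRT balance for a CMAS, S = K_s·(1+k_d θ_c)/[θ_c·(Y k − k_d) − 1] = 48.3 × (1 + 0.0647 × 4.54) / [4.54 × (0.489 × 5.15 − 0.0647) − 1] = 62.49 / 10.14 = 6.163 mg/L.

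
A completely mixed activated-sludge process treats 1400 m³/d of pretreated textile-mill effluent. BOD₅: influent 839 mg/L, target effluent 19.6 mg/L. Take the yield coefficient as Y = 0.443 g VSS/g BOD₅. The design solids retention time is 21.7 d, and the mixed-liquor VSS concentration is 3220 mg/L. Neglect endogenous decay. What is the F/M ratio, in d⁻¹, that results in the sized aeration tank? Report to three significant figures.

F/M ≈ 0.107 d⁻¹

Biomass mass balance (decay neglected): V·X = Y·Q·(S₀ − S)·θ_c, so V = 0.443 × 1400 × (839 − 19.6) × 21.7 / 3220 = 3425 m³.
Food-to-microorganism ratio F/M = Q S₀ / (V X) = 1400 × 839 / (3425 × 3220) = 0.1065 d⁻¹.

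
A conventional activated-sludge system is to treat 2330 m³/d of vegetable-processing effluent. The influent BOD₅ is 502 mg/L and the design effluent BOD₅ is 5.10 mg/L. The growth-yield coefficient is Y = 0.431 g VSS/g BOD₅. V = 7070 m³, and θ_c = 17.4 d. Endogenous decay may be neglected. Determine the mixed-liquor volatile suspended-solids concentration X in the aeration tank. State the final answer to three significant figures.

X ≈ 1230 mg/L

From V·X = Y·Q·(S₀ − S)·θ_c (decay neglected): X = 0.431 × 2330 × (502 − 5.10) × 17.4 / 7070 = 1228 mg/L.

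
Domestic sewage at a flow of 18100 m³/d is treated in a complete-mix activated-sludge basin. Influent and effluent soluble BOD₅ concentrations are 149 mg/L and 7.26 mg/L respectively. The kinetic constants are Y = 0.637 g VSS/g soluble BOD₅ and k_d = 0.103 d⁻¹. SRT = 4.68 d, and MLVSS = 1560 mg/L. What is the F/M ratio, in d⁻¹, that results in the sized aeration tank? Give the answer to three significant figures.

Rearranging the biomass balance for a CMAS with decay, V = Y·Q·ΔS·θ_c / [X·(1+k_d θ_c)] = 0.637 × 18100 × (149 − 7.26) × 4.68 / [1560 × (1 + 0.103 × 4.68)] = 7.65×10^6 / 2312 = 3308 m³.
F/M = Q·S₀ / (V·X) = 18100 × 149 / (3308 × 1560) = 0.5226 g soluble BOD₅·(g VSS·d)⁻¹.

F/M ≈ 0.523 d⁻¹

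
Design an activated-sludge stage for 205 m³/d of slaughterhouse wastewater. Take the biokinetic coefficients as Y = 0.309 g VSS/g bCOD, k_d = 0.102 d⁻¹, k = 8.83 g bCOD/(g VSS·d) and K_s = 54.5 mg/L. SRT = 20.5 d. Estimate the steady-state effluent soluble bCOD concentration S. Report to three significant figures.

S ≈ 3.19 mg/L

For a completely mixed reactor with recycle the Lawrence–McCarty relation gives S = K_s·(1 + k_d·θ_c) / [θ_c·(Y·k − k_d) − 1] = 54.5 × (1 + 0.102 × 20.5) / [20.5 × (0.309 × 8.83 − 0.102) − 1] = 168.5 / 52.84 = 3.188 mg/L.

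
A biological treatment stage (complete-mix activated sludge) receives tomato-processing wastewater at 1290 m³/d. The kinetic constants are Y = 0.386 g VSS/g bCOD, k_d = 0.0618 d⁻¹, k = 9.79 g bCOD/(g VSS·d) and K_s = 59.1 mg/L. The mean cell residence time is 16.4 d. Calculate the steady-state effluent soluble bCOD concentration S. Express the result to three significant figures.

S ≈ 1.98 mg/L

From the Monod/SRT balance for a CMAS, S = K_s·(1+k_d θ_c)/[θ_c·(Y k − k_d) − 1] = 59.1 × (1 + 0.0618 × 16.4) / [16.4 × (0.386 × 9.79 − 0.0618) − 1] = 119.0 / 59.96 = 1.985 mg/L.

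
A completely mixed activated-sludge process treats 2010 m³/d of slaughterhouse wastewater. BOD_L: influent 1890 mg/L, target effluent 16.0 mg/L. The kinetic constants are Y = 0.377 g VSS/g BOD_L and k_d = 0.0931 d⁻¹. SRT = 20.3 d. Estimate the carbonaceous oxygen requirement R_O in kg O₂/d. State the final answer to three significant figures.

Correct the yield for decay: Y_obs = Y/(1 + k_d θ_c) = 0.377 / (1 + 0.0931 × 20.3) = 0.377 / 2.890 = 0.1305.
Q·(S₀ − S) = 2010 × (1890 − 16.0) × 10⁻³ = 3767 kg/d removed.
Net sludge production P_X = 0.1305 × 3767 = 491.4 kg VSS/d.
Carbonaceous O₂ demand = substrate oxidised − cell-mass equivalent = 3767 − 1.42 × 491.4 = 3069 kg O₂/d.

R_O ≈ 3070 kg O₂/d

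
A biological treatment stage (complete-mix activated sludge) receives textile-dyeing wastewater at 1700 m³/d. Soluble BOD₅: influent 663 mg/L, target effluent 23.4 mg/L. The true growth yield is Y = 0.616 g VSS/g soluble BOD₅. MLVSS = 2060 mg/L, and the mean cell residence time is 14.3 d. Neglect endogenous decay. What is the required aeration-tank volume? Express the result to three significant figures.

V ≈ 4650 m³

Biomass mass balance (decay neglected): V·X = Y·Q·(S₀ − S)·θ_c, so V = 0.616 × 1700 × (663 − 23.4) × 14.3 / 2060 = 4650 m³.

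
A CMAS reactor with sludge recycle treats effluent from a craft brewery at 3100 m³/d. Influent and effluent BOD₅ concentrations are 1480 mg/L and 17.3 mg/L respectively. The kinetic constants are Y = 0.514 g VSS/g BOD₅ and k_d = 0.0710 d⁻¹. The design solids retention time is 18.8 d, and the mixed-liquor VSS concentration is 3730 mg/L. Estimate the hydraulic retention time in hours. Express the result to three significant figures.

Rearranging the biomass balance for a CMAS with decay, V = Y·Q·ΔS·θ_c / [X·(1+k_d θ_c)] = 0.514 × 3100 × (1480 − 17.3) × 18.8 / [3730 × (1 + 0.0710 × 18.8)] = 4.38×10^7 / 8709 = 5031 m³.
τ = V/Q = 5031/3100 = 1.623 d, or 38.95 h.

τ ≈ 39.0 h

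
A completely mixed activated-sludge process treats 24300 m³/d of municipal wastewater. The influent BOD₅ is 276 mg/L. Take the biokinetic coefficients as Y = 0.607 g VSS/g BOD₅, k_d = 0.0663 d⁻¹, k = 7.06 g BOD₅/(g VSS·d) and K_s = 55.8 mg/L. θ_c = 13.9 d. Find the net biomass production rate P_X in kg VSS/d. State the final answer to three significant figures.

From the Monod/SRT balance for a CMAS, S = K_s·(1+k_d θ_c)/[θ_c·(Y k − k_d) − 1] = 55.8 × (1 + 0.0663 × 13.9) / [13.9 × (0.607 × 7.06 − 0.0663) − 1] = 107.2 / 57.65 = 1.860 mg/L.
Correct the yield for decay: Y_obs = Y/(1 + k_d θ_c) = 0.607 / (1 + 0.0663 × 13.9) = 0.607 / 1.922 = 0.3159.
Q·(S₀ − S) = 24300 × (276 − 1.86) × 10⁻³ = 6662 kg/d removed.
P_X = Y_obs · Q(S₀ − S) = 0.3159 × 6662 = 2104 kg VSS/d.

P_X ≈ 2100 kg VSS/d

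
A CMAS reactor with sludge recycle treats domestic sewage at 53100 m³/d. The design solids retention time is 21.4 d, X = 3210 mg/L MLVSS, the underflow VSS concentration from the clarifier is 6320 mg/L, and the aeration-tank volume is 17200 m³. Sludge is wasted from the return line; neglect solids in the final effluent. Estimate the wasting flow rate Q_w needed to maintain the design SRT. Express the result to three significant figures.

Q_w ≈ 408 m³/d

Q_w = (V·X)/(θ_c X_r) = 17200 × 3210 / (21.4 × 6320) = 408.2 m³/d.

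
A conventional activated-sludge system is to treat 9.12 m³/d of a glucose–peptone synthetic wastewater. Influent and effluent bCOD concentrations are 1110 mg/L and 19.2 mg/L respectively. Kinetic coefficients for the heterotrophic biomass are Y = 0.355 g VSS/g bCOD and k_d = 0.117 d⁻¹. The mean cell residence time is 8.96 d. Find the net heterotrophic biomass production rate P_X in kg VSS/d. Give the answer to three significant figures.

P_X ≈ 1.72 kg VSS/d

The observed yield is Y_obs = Y/(1 + k_d·θ_c) = 0.355 / (1 + 0.117 × 8.96) = 0.355 / 2.048 = 0.1733 g VSS per g bCOD removed.
Mass of bCOD removed per day: Q(S₀ − S) = 9.12 × 1091 g/m³ = 9.948 kg/d.
Net biomass production P_X = Y_obs × Q·(S₀ − S) = 0.1733 × 9.948 = 1.724 kg VSS/d.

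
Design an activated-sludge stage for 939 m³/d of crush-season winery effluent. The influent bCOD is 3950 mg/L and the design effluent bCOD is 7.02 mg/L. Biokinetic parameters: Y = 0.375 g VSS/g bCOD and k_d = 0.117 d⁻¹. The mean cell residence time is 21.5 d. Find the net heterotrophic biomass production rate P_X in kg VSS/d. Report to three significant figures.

The observed yield is Y_obs = Y/(1 + k_d·θ_c) = 0.375 / (1 + 0.117 × 21.5) = 0.375 / 3.516 = 0.1067 g VSS per g bCOD removed.
Substrate removed = Q·(S₀ − S) = 939 m³/d × (3950 − 7.02) g/m³ = 3.7×10^6 g/d = 3702 kg/d.
P_X = Y_obs · Q(S₀ − S) = 0.1067 × 3702 = 394.9 kg VSS/d.

P_X ≈ 395 kg VSS/d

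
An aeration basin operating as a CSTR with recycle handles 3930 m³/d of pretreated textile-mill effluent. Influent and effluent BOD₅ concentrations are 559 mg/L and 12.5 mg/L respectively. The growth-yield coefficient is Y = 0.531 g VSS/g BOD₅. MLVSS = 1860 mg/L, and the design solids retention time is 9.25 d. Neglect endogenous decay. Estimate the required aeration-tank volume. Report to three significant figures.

V ≈ 5670 m³

Biomass mass balance (decay neglected): V·X = Y·Q·(S₀ − S)·θ_c, so V = 0.531 × 3930 × (559 − 12.5) × 9.25 / 1860 = 5672 m³.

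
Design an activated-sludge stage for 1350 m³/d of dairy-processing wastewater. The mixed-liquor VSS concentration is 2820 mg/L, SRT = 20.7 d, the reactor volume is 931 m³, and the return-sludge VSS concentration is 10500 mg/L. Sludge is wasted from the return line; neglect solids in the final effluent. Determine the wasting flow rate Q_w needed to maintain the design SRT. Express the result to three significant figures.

Q_w ≈ 12.1 m³/d

θ_c = V·X/(Q_w·X_r) when wasting from the recycle, so Q_w = V·X/(θ_c·X_r) = 931.0 × 2820 / (20.7 × 10500) = 12.08 m³/d.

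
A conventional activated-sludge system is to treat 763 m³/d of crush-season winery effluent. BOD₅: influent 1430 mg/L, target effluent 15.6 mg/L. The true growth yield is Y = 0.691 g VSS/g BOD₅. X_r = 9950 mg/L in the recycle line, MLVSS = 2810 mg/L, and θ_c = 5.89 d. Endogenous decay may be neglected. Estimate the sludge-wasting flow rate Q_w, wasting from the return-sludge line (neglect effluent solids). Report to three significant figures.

Q_w ≈ 74.9 m³/d

With k_d = 0 the design equation reduces to V = Y Q (S₀−S) θ_c / X = 0.691 × 763 × (1430 − 15.6) × 5.89 / 2810 = 1563 m³.
Wasting from the return line (neglecting effluent solids): Q_w = V·X / (θ_c·X_r) = 1563 × 2810 / (5.89 × 9950) = 74.95 m³/d.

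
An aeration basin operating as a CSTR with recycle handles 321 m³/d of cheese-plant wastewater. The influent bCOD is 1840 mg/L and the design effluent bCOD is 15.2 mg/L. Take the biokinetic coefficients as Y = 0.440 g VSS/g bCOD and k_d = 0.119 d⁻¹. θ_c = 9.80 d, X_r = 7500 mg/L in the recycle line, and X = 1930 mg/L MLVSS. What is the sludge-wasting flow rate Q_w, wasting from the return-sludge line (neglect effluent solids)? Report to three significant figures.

Steady-state biomass mass balance: V·X·(1 + k_d·θ_c) = Y·Q·(S₀ − S)·θ_c, so V = 0.440 × 321 × (1840 − 15.2) × 9.80 / [1930 × (1 + 0.119 × 9.80)] = 2.53×10^6 / 4181 = 604.1 m³.
Wasting from the return line (neglecting effluent solids): Q_w = V·X / (θ_c·X_r) = 604.1 × 1930 / (9.80 × 7500) = 15.86 m³/d.

Q_w ≈ 15.9 m³/d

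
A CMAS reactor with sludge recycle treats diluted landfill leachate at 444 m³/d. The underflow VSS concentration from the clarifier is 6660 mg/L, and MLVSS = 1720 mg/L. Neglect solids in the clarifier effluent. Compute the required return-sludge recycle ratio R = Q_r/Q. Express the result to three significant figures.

R = Q_r/Q = X/(X_r − X) = 1720 / (6660 − 1720) = 0.3482.

R ≈ 0.348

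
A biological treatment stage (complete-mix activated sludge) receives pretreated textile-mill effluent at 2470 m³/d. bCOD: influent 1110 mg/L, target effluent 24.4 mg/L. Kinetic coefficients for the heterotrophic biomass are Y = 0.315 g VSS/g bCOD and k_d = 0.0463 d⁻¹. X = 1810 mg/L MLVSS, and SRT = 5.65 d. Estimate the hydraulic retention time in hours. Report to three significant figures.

τ ≈ 20.3 h

From the SRT design equation V = Y Q (S₀−S) θ_c / [X (1 + k_d θ_c)] = 0.315 × 2470 × (1110 − 24.4) × 5.65 / [1810 × (1 + 0.0463 × 5.65)] = 4.77×10^6 / 2283 = 2090 m³.
Hydraulic retention time τ = V/Q = 2090 / 2470 = 0.8461 d = 20.31 h.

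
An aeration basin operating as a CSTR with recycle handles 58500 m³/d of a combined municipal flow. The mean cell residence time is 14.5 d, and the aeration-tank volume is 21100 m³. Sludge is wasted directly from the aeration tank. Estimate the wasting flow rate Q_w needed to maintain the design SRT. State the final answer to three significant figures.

Wasting from the aeration tank: Q_w = V / θ_c = 21100 / 14.5 = 1455 m³/d.

Q_w ≈ 1460 m³/d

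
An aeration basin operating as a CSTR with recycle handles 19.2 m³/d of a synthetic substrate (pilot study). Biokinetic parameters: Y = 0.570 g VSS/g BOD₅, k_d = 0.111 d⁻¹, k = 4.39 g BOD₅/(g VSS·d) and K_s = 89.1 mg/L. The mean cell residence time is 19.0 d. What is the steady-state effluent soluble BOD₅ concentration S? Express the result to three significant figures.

S ≈ 6.23 mg/L

Effluent substrate depends only on kinetics and SRT: S = K_s(1 + k_d θ_c) / [θ_c(Yk − k_d) − 1] = 89.1 × (1 + 0.111 × 19.0) / [19.0 × (0.570 × 4.39 − 0.111) − 1] = 277.0 / 44.43 = 6.234 mg/L.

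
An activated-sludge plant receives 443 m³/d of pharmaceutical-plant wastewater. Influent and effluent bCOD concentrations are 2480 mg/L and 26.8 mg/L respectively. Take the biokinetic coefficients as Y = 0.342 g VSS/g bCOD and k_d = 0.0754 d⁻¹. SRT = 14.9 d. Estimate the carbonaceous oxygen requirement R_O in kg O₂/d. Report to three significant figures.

R_O ≈ 838 kg O₂/d

Observed yield with endogenous decay: Y_obs = Y / (1 + k_d·θ_c) = 0.342 / (1 + 0.0754 × 14.9) = 0.342 / 2.123 = 0.1611 g VSS/g bCOD.
Q·(S₀ − S) = 443 × (2480 − 26.8) × 10⁻³ = 1087 kg/d removed.
P_X = Y_obs·Q·(S₀ − S) = 0.1611 × 1087 = 175.0 kg VSS/d.
R_O = Q·(S₀ − S) − 1.42·P_X = 1087 − 1.42 × 175.0 = 838.2 kg O₂/d.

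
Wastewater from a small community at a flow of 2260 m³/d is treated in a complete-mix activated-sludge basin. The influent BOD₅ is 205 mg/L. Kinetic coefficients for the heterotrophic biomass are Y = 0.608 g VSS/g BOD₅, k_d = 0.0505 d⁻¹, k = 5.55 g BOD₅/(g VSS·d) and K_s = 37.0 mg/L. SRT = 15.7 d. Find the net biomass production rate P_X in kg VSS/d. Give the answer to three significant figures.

P_X ≈ 156 kg VSS/d

Effluent substrate depends only on kinetics and SRT: S = K_s(1 + k_d θ_c) / [θ_c(Yk − k_d) − 1] = 37.0 × (1 + 0.0505 × 15.7) / [15.7 × (0.608 × 5.55 − 0.0505) − 1] = 66.34 / 51.19 = 1.296 mg/L.
Y_obs = Y / (1 + k_d θ_c) = 0.608 / (1 + 0.0505 × 15.7) = 0.608 / 1.793 = 0.3391.
Mass of BOD₅ removed per day: Q(S₀ − S) = 2260 × 203.7 g/m³ = 460.4 kg/d.
Net biomass production P_X = Y_obs × Q·(S₀ − S) = 0.3391 × 460.4 = 156.1 kg VSS/d.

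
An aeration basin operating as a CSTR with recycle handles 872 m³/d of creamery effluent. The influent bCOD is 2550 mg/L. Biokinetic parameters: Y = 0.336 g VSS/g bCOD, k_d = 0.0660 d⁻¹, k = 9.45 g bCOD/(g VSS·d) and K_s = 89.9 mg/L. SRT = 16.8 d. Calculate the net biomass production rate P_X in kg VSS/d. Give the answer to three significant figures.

Effluent substrate depends only on kinetics and SRT: S = K_s(1 + k_d θ_c) / [θ_c(Yk − k_d) − 1] = 89.9 × (1 + 0.0660 × 16.8) / [16.8 × (0.336 × 9.45 − 0.0660) − 1] = 189.6 / 51.23 = 3.700 mg/L.
Correct the yield for decay: Y_obs = Y/(1 + k_d θ_c) = 0.336 / (1 + 0.0660 × 16.8) = 0.336 / 2.109 = 0.1593.
Substrate removed = Q·(S₀ − S) = 872 m³/d × (2550 − 3.70) g/m³ = 2.22×10^6 g/d = 2220 kg/d.
Biomass produced: P_X = Y_obs·Q·ΔS = 0.1593 × 2220 ≈ 353.8 kg VSS/d.

P_X ≈ 354 kg VSS/d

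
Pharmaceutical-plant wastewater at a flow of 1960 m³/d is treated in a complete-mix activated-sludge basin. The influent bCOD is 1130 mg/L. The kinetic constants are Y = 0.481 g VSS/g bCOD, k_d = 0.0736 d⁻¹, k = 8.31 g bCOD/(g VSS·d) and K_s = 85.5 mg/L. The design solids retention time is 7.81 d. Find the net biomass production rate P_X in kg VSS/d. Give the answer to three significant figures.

P_X ≈ 674 kg VSS/d

Effluent substrate depends only on kinetics and SRT: S = K_s(1 + k_d θ_c) / [θ_c(Yk − k_d) − 1] = 85.5 × (1 + 0.0736 × 7.81) / [7.81 × (0.481 × 8.31 − 0.0736) − 1] = 134.6 / 29.64 = 4.542 mg/L.
Correct the yield for decay: Y_obs = Y/(1 + k_d θ_c) = 0.481 / (1 + 0.0736 × 7.81) = 0.481 / 1.575 = 0.3054.
Substrate removed = Q·(S₀ − S) = 1960 m³/d × (1130 − 4.54) g/m³ = 2.21×10^6 g/d = 2206 kg/d.
So the net sludge growth is P_X = 0.3054 × 2206 = 673.8 kg VSS/d.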